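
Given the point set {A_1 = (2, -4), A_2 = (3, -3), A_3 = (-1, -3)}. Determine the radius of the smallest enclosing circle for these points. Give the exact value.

2

Side lengths²: A_1A_2² = 2, A_1A_3² = 10, A_2A_3² = 16.
Since A_2A_3² = 16 ≥ 10 + 2 = 12, the angle opposite A_2A_3 is not acute, so the smallest enclosing circle has A_2A_3 as diameter.
Centre = midpoint of A_2A_3 = (1, -3), r² = 16/4 = 4.
r = √4 = 2.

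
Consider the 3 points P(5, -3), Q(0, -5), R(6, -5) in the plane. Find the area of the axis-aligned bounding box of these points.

12

x ranges over [0, 6], width 6.
y ranges over [-5, -3], height 2.
Area = 6 × 2 = 12.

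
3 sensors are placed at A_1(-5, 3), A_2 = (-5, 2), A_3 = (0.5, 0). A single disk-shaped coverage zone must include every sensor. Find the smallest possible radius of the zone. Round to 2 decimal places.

Side lengths²: A_1A_2² = 1, A_1A_3² = 39.25, A_2A_3² = 34.25.
Since A_1A_3² = 39.25 ≥ 34.25 + 1 = 35.25, the angle opposite A_1A_3 is not acute, so the smallest enclosing circle has A_1A_3 as diameter.
Centre = midpoint of A_1A_3 = (-2.25, 1.5), r² = 39.25/4 = 9.8125.
r = √(9.8125) ≈ 3.13.

3.13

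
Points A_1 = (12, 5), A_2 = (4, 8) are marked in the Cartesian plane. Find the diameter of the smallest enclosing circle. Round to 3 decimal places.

8.544

The smallest circle enclosing two points has them as diameter endpoints.
Centre = midpoint = (8, 6.5); r² = |A_1A_2|²/4 = 73/4 = 18.25.
Diameter = 2r = 2√(18.25) ≈ 8.544.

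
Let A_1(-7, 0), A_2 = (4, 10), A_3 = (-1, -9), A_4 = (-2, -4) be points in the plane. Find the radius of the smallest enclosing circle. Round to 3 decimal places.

By Welzl's lemma the MEC is supported by two points (diametrically opposite) or three points (on a circumcircle).
The farthest pair is A_2–A_3 with squared distance 386. The circle on this segment as diameter has centre (1.5, 0.5) and r² = 386/4 = 96.5.
Check A_1: distance² to centre = 72.5 ≤ 96.5, so it lies inside.
All remaining points lie in this disk, and no smaller disk contains both endpoints, so this is the minimum enclosing circle.
r = √(96.5) ≈ 9.823.

9.823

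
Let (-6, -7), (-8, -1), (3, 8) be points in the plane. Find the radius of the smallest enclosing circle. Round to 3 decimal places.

Call the three points A, B, C in the order given.
Side lengths²: AB² = 40, AC² = 306, BC² = 202.
Since AC² = 306 ≥ 202 + 40 = 242, the angle opposite AC is not acute, so the smallest enclosing circle has AC as diameter.
Centre = midpoint of AC = (-1.5, 0.5), r² = 306/4 = 76.5.
r = √(76.5) ≈ 8.746.

8.746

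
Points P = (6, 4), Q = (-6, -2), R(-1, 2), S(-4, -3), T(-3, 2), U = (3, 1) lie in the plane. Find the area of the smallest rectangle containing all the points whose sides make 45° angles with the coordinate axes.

63

In coordinates u = x + y, v = x − y the rectangle is axis-aligned; the map (x,y)→(u,v) scales areas by 2.
u-values: 10, -8, 1, -7, -1, 4; range = 10 − (-8) = 18.
v-values: 2, -4, -3, -1, -5, 2; range = 2 − (-5) = 7.
Area = (18 × 7) / 2 = 63.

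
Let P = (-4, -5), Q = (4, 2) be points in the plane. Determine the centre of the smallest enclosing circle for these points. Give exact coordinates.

(0, -1.5)

The smallest circle enclosing two points has them as diameter endpoints.
Centre = midpoint = (0, -1.5); r² = |PQ|²/4 = 113/4 = 28.25.
Centre = (0, -1.5).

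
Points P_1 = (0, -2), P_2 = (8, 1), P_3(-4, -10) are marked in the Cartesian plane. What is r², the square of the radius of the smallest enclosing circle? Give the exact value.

Side lengths²: P_1P_2² = 73, P_1P_3² = 80, P_2P_3² = 265.
Since P_2P_3² = 265 ≥ 80 + 73 = 153, the angle opposite P_2P_3 is not acute, so the smallest enclosing circle has P_2P_3 as diameter.
Centre = midpoint of P_2P_3 = (2, -4.5), r² = 265/4 = 66.25.

66.25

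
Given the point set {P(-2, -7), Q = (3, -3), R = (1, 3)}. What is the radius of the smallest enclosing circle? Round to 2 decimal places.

5.22

Side lengths²: PQ² = 41, PR² = 109, QR² = 40.
Since PR² = 109 ≥ 41 + 40 = 81, the angle opposite PR is not acute, so the smallest enclosing circle has PR as diameter.
Centre = midpoint of PR = (-0.5, -2), r² = 109/4 = 27.25.
r = √(27.25) ≈ 5.22.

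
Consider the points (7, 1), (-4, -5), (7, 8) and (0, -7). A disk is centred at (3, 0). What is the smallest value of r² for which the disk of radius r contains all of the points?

The required radius is the distance from (3, 0) to the farthest point.
Squared distances: 17, 74, 80, 58.
Maximum is 80, attained at (7, 8).

80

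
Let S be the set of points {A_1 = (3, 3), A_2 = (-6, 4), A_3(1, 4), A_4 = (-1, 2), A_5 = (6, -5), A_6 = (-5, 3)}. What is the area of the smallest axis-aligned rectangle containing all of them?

x ranges over [-6, 6], width 12.
y ranges over [-5, 4], height 9.
Area = 12 × 9 = 108.

108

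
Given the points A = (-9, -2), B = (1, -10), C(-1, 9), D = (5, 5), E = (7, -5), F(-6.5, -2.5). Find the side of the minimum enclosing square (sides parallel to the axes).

19

The bounding box has width 16 and height 19.
An axis-aligned square enclosing the set must have side ≥ max(width, height).
So the minimum side is max(16, 19) = 19.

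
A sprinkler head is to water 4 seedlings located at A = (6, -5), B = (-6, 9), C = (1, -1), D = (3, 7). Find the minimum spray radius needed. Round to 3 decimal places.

The farthest pair is A–B with squared distance 340. The circle on this segment as diameter has centre (0, 2) and r² = 340/4 = 85.
Check C: distance² to centre = 10 ≤ 85, so it lies inside.
All remaining points lie in this disk, and no smaller disk contains both endpoints, so this is the minimum enclosing circle.
r = √85 ≈ 9.220.

9.220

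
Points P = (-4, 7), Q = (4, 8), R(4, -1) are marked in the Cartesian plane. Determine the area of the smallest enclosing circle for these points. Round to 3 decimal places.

102.102

Side lengths²: PQ² = 65, PR² = 128, QR² = 81.
Since PR² = 128 < 81 + 65 = 146, the triangle is acute, so the smallest enclosing circle is the circumcircle.
Circumcentre = (0.5, 3.5), r² = 32.5.
Area = π·r² = π·32.5 ≈ 102.102.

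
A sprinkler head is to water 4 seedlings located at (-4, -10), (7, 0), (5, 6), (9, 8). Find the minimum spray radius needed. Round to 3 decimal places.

11.102

The minimum enclosing circle of a finite set is fixed by two of the points (as a diameter) or three (as a circumcircle).
The farthest pair is (-4, -10)–(9, 8) with squared distance 493. The circle on this segment as diameter has centre (2.5, -1) and r² = 493/4 = 123.25.
Check (7, 0): distance² to centre = 21.25 ≤ 123.25, so it lies inside.
All remaining points lie in this disk, and no smaller disk contains both endpoints, so this is the minimum enclosing circle.
r = √(123.25) ≈ 11.102.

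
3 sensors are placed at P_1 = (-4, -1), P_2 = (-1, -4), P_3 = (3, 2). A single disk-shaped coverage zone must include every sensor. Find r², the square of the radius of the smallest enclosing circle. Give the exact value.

15.08

Side lengths²: P_1P_2² = 18, P_1P_3² = 58, P_2P_3² = 52.
Since P_1P_3² = 58 < 52 + 18 = 70, the triangle is acute, so the smallest enclosing circle is the circumcircle.
Circumcentre = (-0.2, -0.2), r² = 15.08.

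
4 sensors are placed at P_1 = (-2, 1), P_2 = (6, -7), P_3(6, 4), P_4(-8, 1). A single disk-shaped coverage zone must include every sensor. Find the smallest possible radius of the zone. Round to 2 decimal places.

8.25

A smallest enclosing disk is always determined by at most three of the input points on its boundary.
The minimum enclosing circle is determined by three boundary points: P_2, P_3, P_4.
Their circumcentre is (-1/7, -1.5) with r² = 13325/196.
The farthest remaining point P_1 is at distance² 1901/196 ≤ 13325/196.
r = √(13325/196) ≈ 8.25.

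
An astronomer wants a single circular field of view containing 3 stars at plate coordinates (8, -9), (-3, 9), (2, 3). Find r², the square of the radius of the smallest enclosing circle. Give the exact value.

111.25

Call the three points A, B, C in the order given.
Side lengths²: AB² = 445, AC² = 180, BC² = 61.
Since AB² = 445 ≥ 180 + 61 = 241, the angle opposite AB is not acute, so the smallest enclosing circle has AB as diameter.
Centre = midpoint of AB = (2.5, 0), r² = 445/4 = 111.25.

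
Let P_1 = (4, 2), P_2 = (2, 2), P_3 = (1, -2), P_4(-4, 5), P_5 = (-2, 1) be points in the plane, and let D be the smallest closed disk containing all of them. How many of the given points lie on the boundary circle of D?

The minimum enclosing circle of a finite set is fixed by two of the points (as a diameter) or three (as a circumcircle).
The minimum enclosing circle is determined by three boundary points: P_1, P_3, P_4.
Their circumcentre is (-39/82, 183/82) with r² = 67525/3362.
The farthest remaining point P_2 is at distance² 20785/3362 ≤ 67525/3362.
The points at distance exactly r from the centre are P_1, P_3, P_4 — 3 points.

3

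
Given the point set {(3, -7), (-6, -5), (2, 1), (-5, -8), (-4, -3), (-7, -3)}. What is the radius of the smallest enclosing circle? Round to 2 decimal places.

5.70

The minimum enclosing circle of a finite set is fixed by two of the points (as a diameter) or three (as a circumcircle).
The farthest pair is (2, 1)–(-5, -8) with squared distance 130. The circle on this segment as diameter has centre (-1.5, -3.5) and r² = 130/4 = 32.5.
Check (3, -7): distance² to centre = 32.5 ≤ 32.5, so it lies inside.
All remaining points lie in this disk, and no smaller disk contains both endpoints, so this is the minimum enclosing circle.
r = √(32.5) ≈ 5.70.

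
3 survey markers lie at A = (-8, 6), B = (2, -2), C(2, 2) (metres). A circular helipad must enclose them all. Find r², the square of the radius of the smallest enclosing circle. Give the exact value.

41

Side lengths²: AB² = 164, AC² = 116, BC² = 16.
Since AB² = 164 ≥ 116 + 16 = 132, the angle opposite AB is not acute, so the smallest enclosing circle has AB as diameter.
Centre = midpoint of AB = (-3, 2), r² = 164/4 = 41.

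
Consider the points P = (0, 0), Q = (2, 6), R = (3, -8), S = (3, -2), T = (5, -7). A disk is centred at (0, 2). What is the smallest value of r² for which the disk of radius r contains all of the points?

The required radius is the distance from (0, 2) to the farthest point.
Squared distances: 4, 20, 109, 25, 106.
Maximum is 109, attained at R.

109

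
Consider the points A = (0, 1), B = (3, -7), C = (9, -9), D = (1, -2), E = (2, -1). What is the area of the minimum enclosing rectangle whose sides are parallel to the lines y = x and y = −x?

In coordinates u = x + y, v = x − y the rectangle is axis-aligned; the map (x,y)→(u,v) scales areas by 2.
u-values: 1, -4, 0, -1, 1; range = 1 − (-4) = 5.
v-values: -1, 10, 18, 3, 3; range = 18 − (-1) = 19.
Area = (5 × 19) / 2 = 47.5.

47.5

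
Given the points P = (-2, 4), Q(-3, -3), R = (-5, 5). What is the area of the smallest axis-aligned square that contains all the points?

The bounding box has width 3 and height 8.
An axis-aligned square enclosing the set must have side ≥ max(width, height).
So the minimum side is max(3, 8) = 8.
Area = 8² = 64.

64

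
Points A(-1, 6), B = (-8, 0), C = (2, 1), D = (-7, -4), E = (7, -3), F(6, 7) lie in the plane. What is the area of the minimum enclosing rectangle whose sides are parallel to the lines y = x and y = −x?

216

In coordinates u = x + y, v = x − y the rectangle is axis-aligned; the map (x,y)→(u,v) scales areas by 2.
u-values: 5, -8, 3, -11, 4, 13; range = 13 − (-11) = 24.
v-values: -7, -8, 1, -3, 10, -1; range = 10 − (-8) = 18.
Area = (24 × 18) / 2 = 216.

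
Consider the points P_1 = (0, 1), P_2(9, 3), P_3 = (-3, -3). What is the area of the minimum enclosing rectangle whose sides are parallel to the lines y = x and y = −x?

63

In coordinates u = x + y, v = x − y the rectangle is axis-aligned; the map (x,y)→(u,v) scales areas by 2.
u-values: 1, 12, -6; range = 12 − (-6) = 18.
v-values: -1, 6, 0; range = 6 − (-1) = 7.
Area = (18 × 7) / 2 = 63.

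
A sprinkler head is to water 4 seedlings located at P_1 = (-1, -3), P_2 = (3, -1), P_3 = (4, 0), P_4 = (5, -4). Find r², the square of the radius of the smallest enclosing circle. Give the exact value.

A smallest enclosing disk is always determined by at most three of the input points on its boundary.
The minimum enclosing circle is determined by three boundary points: P_1, P_3, P_4.
Their circumcentre is (99/46, -119/46) with r² = 10693/1058.
The farthest remaining point P_2 is at distance² 3425/1058 ≤ 10693/1058.

10693/1058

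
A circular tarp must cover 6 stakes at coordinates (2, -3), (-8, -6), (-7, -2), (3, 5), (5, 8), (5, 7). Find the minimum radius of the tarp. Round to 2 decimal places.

A smallest enclosing disk is always determined by at most three of the input points on its boundary.
The farthest pair is (-8, -6)–(5, 8) with squared distance 365. The circle on this segment as diameter has centre (-1.5, 1) and r² = 365/4 = 91.25.
Check (2, -3): distance² to centre = 28.25 ≤ 91.25, so it lies inside.
All remaining points lie in this disk, and no smaller disk contains both endpoints, so this is the minimum enclosing circle.
r = √(91.25) ≈ 9.55.

9.55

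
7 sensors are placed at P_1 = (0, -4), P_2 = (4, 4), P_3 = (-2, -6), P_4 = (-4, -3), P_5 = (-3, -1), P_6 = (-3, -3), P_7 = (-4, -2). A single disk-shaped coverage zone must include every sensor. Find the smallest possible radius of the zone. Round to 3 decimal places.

By Welzl's lemma the MEC is supported by two points (diametrically opposite) or three points (on a circumcircle).
The farthest pair is P_2–P_3 with squared distance 136. The circle on this segment as diameter has centre (1, -1) and r² = 136/4 = 34.
Check P_1: distance² to centre = 10 ≤ 34, so it lies inside.
All remaining points lie in this disk, and no smaller disk contains both endpoints, so this is the minimum enclosing circle.
r = √34 ≈ 5.831.

5.831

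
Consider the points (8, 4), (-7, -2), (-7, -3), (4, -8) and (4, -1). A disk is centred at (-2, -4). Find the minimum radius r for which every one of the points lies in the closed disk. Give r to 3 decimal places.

12.806

The required radius is the distance from (-2, -4) to the farthest point.
Squared distances: 164, 29, 26, 52, 45.
Maximum is 164, attained at (8, 4).
r = √164 ≈ 12.806.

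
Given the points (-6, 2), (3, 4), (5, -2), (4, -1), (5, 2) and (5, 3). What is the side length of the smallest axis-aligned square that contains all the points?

The bounding box has width 11 and height 6.
An axis-aligned square enclosing the set must have side ≥ max(width, height).
So the minimum side is max(11, 6) = 11.

11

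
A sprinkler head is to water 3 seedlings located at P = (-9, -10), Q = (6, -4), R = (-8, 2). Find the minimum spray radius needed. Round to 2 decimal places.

Side lengths²: PQ² = 261, PR² = 145, QR² = 232.
Since PQ² = 261 < 232 + 145 = 377, the triangle is acute, so the smallest enclosing circle is the circumcircle.
Circumcentre = (-2.5, -4.5), r² = 72.5.
r = √(72.5) ≈ 8.51.

8.51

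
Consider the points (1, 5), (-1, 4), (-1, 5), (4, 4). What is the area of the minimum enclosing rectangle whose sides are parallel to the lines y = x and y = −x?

In coordinates u = x + y, v = x − y the rectangle is axis-aligned; the map (x,y)→(u,v) scales areas by 2.
u-values: 6, 3, 4, 8; range = 8 − 3 = 5.
v-values: -4, -5, -6, 0; range = 0 − (-6) = 6.
Area = (5 × 6) / 2 = 15.

15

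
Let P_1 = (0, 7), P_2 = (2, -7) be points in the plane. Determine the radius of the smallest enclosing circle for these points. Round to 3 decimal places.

7.071

The smallest circle enclosing two points has them as diameter endpoints.
Centre = midpoint = (1, 0); r² = |P_1P_2|²/4 = 200/4 = 50.
r = √50 ≈ 7.071.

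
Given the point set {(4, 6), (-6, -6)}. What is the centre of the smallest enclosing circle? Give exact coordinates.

The smallest circle enclosing two points has them as diameter endpoints.
Centre = midpoint = (-1, 0); r² = |(4, 6)−(-6, -6)|²/4 = 244/4 = 61.
Centre = (-1, 0).

(-1, 0)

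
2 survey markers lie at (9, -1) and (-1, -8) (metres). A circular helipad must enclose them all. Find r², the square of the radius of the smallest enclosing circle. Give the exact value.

The smallest circle enclosing two points has them as diameter endpoints.
Centre = midpoint = (4, -4.5); r² = |(9, -1)−(-1, -8)|²/4 = 149/4 = 37.25.

37.25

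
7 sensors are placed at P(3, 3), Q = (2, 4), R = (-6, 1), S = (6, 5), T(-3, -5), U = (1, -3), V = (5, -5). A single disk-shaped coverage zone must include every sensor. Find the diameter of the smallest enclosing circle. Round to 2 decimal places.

13.73

The minimum enclosing circle of a finite set is fixed by two of the points (as a diameter) or three (as a circumcircle).
The minimum enclosing circle is determined by three boundary points: R, S, V.
Their circumcentre is (49/58, 27/58) with r² = 79285/1682.
The farthest remaining point T is at distance² 75109/1682 ≤ 79285/1682.
Diameter = 2r = 2√(79285/1682) ≈ 13.73.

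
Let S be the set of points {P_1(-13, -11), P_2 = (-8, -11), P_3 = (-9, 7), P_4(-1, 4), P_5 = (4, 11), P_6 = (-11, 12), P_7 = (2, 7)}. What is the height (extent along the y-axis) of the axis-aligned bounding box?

23

max y = 12, min y = -11, so height = 23.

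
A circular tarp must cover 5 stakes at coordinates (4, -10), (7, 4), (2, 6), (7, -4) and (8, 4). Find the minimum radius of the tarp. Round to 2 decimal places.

The minimum enclosing circle of a finite set is fixed by two of the points (as a diameter) or three (as a circumcircle).
The farthest pair is (4, -10)–(2, 6) with squared distance 260. The circle on this segment as diameter has centre (3, -2) and r² = 260/4 = 65.
Check (7, 4): distance² to centre = 52 ≤ 65, so it lies inside.
All remaining points lie in this disk, and no smaller disk contains both endpoints, so this is the minimum enclosing circle.
r = √65 ≈ 8.06.

8.06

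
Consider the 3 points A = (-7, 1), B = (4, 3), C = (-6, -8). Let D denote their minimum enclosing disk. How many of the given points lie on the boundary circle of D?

Side lengths²: AB² = 125, AC² = 82, BC² = 221.
Since BC² = 221 ≥ 125 + 82 = 207, the angle opposite BC is not acute, so the smallest enclosing circle has BC as diameter.
Centre = midpoint of BC = (-1, -2.5), r² = 221/4 = 55.25.
The points at distance exactly r from the centre are B, C — 2 points.

2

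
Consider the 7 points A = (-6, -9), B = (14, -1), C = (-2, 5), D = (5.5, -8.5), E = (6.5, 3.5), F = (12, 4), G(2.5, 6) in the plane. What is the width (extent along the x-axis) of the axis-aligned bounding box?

max x = 14, min x = -6, so width = 20.

20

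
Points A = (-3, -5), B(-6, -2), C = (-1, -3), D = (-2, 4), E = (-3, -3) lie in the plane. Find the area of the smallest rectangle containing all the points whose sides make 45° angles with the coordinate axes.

In coordinates u = x + y, v = x − y the rectangle is axis-aligned; the map (x,y)→(u,v) scales areas by 2.
u-values: -8, -8, -4, 2, -6; range = 2 − (-8) = 10.
v-values: 2, -4, 2, -6, 0; range = 2 − (-6) = 8.
Area = (10 × 8) / 2 = 40.

40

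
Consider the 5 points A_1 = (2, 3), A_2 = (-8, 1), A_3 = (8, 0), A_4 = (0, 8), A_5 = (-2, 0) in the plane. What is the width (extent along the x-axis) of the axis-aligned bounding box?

max x = 8, min x = -8, so width = 16.

16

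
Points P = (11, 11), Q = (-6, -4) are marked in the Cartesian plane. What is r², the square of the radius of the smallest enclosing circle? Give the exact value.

The smallest circle enclosing two points has them as diameter endpoints.
Centre = midpoint = (2.5, 3.5); r² = |PQ|²/4 = 514/4 = 128.5.

128.5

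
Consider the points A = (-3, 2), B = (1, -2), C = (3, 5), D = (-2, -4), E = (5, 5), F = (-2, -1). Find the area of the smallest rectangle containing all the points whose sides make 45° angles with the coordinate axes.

64

In coordinates u = x + y, v = x − y the rectangle is axis-aligned; the map (x,y)→(u,v) scales areas by 2.
u-values: -1, -1, 8, -6, 10, -3; range = 10 − (-6) = 16.
v-values: -5, 3, -2, 2, 0, -1; range = 3 − (-5) = 8.
Area = (16 × 8) / 2 = 64.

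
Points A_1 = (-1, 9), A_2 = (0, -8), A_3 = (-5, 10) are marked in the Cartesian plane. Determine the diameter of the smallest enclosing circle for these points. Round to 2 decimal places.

18.68

Side lengths²: A_1A_2² = 290, A_1A_3² = 17, A_2A_3² = 349.
Since A_2A_3² = 349 ≥ 290 + 17 = 307, the angle opposite A_2A_3 is not acute, so the smallest enclosing circle has A_2A_3 as diameter.
Centre = midpoint of A_2A_3 = (-2.5, 1), r² = 349/4 = 87.25.
Diameter = 2r = 2√(87.25) ≈ 18.68.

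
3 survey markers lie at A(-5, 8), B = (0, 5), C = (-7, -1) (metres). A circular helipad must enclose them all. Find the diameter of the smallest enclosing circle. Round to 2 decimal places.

9.72

Side lengths²: AB² = 34, AC² = 85, BC² = 85.
Since BC² = 85 < 85 + 34 = 119, the triangle is acute, so the smallest enclosing circle is the circumcircle.
Circumcentre = (-4.5, 19/6), r² = 425/18.
Diameter = 2r = 2√(425/18) ≈ 9.72.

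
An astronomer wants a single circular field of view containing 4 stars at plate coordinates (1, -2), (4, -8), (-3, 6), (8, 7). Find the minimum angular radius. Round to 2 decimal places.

The minimum enclosing circle is determined by three boundary points: (4, -8), (-3, 6), (8, 7).
Their circumcentre is (141/46, 13/46) with r² = 73505/1058.
The farthest remaining point (1, -2) is at distance² 10025/1058 ≤ 73505/1058.
r = √(73505/1058) ≈ 8.34.

8.34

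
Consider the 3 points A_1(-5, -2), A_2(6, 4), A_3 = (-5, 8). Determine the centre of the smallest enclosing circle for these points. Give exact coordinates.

(-13/22, 3)

Side lengths²: A_1A_2² = 157, A_1A_3² = 100, A_2A_3² = 137.
Since A_1A_2² = 157 < 137 + 100 = 237, the triangle is acute, so the smallest enclosing circle is the circumcircle.
Circumcentre = (-13/22, 3), r² = 21509/484.
Centre = (-13/22, 3).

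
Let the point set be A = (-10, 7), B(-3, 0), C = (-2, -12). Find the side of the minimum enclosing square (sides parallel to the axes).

19

The bounding box has width 8 and height 19.
An axis-aligned square enclosing the set must have side ≥ max(width, height).
So the minimum side is max(8, 19) = 19.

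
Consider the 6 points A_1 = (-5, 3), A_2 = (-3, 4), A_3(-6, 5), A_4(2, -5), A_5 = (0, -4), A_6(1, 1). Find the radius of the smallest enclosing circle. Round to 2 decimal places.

By Welzl's lemma the MEC is supported by two points (diametrically opposite) or three points (on a circumcircle).
The farthest pair is A_3–A_4 with squared distance 164. The circle on this segment as diameter has centre (-2, 0) and r² = 164/4 = 41.
Check A_1: distance² to centre = 18 ≤ 41, so it lies inside.
All remaining points lie in this disk, and no smaller disk contains both endpoints, so this is the minimum enclosing circle.
r = √41 ≈ 6.40.

6.40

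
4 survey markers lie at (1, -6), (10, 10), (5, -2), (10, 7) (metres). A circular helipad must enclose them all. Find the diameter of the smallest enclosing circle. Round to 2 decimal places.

The farthest pair is (1, -6)–(10, 10) with squared distance 337. The circle on this segment as diameter has centre (5.5, 2) and r² = 337/4 = 84.25.
Check (5, -2): distance² to centre = 16.25 ≤ 84.25, so it lies inside.
All remaining points lie in this disk, and no smaller disk contains both endpoints, so this is the minimum enclosing circle.
Diameter = 2r = 2√(84.25) ≈ 18.36.

18.36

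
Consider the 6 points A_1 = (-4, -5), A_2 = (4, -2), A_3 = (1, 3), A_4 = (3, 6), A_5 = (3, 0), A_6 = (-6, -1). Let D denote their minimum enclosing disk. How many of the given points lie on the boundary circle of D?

By Welzl's lemma the MEC is supported by two points (diametrically opposite) or three points (on a circumcircle).
The farthest pair is A_1–A_4 with squared distance 170. The circle on this segment as diameter has centre (-0.5, 0.5) and r² = 170/4 = 42.5.
Check A_2: distance² to centre = 26.5 ≤ 42.5, so it lies inside.
All remaining points lie in this disk, and no smaller disk contains both endpoints, so this is the minimum enclosing circle.
The points at distance exactly r from the centre are A_1, A_4 — 2 points.

2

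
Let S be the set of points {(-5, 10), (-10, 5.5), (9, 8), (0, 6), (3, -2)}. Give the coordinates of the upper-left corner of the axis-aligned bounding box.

x-range [-10, 9], y-range [-2, 10].
The upper-left corner is (-10, 10).

(-10, 10)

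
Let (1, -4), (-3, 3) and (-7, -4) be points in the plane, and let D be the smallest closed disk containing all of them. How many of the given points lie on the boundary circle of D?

Call the three points A, B, C in the order given.
Side lengths²: AB² = 65, AC² = 64, BC² = 65.
Since BC² = 65 < 65 + 64 = 129, the triangle is acute, so the smallest enclosing circle is the circumcircle.
Circumcentre = (-3, -23/14), r² = 4225/196.
The points at distance exactly r from the centre are (1, -4), (-3, 3), (-7, -4) — 3 points.

3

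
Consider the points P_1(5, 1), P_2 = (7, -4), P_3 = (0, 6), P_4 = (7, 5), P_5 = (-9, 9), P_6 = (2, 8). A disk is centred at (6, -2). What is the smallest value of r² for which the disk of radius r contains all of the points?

The required radius is the distance from (6, -2) to the farthest point.
Squared distances: 10, 5, 100, 50, 346, 116.
Maximum is 346, attained at P_5.

346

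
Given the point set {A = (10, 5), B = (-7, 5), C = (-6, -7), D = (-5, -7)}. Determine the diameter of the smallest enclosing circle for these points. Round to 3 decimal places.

20.069

A smallest enclosing disk is always determined by at most three of the input points on its boundary.
The minimum enclosing circle is determined by three boundary points: A, B, C.
Their circumcentre is (1.5, -1/3) with r² = 3625/36.
The farthest remaining point D is at distance² 3121/36 ≤ 3625/36.
Diameter = 2r = 2√(3625/36) ≈ 20.069.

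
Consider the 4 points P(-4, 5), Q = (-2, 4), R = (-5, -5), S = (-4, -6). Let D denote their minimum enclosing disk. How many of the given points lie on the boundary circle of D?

The minimum enclosing circle of a finite set is fixed by two of the points (as a diameter) or three (as a circumcircle).
The farthest pair is P–S with squared distance 121. The circle on this segment as diameter has centre (-4, -0.5) and r² = 121/4 = 30.25.
Check Q: distance² to centre = 24.25 ≤ 30.25, so it lies inside.
All remaining points lie in this disk, and no smaller disk contains both endpoints, so this is the minimum enclosing circle.
The points at distance exactly r from the centre are P, S — 2 points.

2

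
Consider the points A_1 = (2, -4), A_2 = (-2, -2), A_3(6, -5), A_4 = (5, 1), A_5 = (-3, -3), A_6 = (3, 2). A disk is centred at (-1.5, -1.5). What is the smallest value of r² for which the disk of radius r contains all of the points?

The required radius is the distance from (-1.5, -1.5) to the farthest point.
Squared distances: 18.5, 0.5, 68.5, 48.5, 4.5, 32.5.
Maximum is 68.5, attained at A_3.

68.5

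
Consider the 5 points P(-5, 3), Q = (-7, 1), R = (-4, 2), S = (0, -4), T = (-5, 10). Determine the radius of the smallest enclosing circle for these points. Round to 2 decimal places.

7.43

The minimum enclosing circle of a finite set is fixed by two of the points (as a diameter) or three (as a circumcircle).
The farthest pair is S–T with squared distance 221. The circle on this segment as diameter has centre (-2.5, 3) and r² = 221/4 = 55.25.
Check P: distance² to centre = 6.25 ≤ 55.25, so it lies inside.
All remaining points lie in this disk, and no smaller disk contains both endpoints, so this is the minimum enclosing circle.
r = √(55.25) ≈ 7.43.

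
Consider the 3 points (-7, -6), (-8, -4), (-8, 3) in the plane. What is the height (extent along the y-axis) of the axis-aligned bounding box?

max y = 3, min y = -6, so height = 9.

9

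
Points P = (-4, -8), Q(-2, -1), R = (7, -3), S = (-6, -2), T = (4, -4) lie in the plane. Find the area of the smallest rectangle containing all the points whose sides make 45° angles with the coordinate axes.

112

In coordinates u = x + y, v = x − y the rectangle is axis-aligned; the map (x,y)→(u,v) scales areas by 2.
u-values: -12, -3, 4, -8, 0; range = 4 − (-12) = 16.
v-values: 4, -1, 10, -4, 8; range = 10 − (-4) = 14.
Area = (16 × 14) / 2 = 112.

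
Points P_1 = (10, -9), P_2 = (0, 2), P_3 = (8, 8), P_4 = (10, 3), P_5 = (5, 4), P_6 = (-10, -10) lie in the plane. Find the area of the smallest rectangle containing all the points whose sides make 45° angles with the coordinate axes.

In coordinates u = x + y, v = x − y the rectangle is axis-aligned; the map (x,y)→(u,v) scales areas by 2.
u-values: 1, 2, 16, 13, 9, -20; range = 16 − (-20) = 36.
v-values: 19, -2, 0, 7, 1, 0; range = 19 − (-2) = 21.
Area = (36 × 21) / 2 = 378.

378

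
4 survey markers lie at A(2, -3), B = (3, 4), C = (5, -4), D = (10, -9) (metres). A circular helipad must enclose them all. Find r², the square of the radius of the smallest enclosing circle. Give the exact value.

The minimum enclosing circle of a finite set is fixed by two of the points (as a diameter) or three (as a circumcircle).
The farthest pair is B–D with squared distance 218. The circle on this segment as diameter has centre (6.5, -2.5) and r² = 218/4 = 54.5.
Check A: distance² to centre = 20.5 ≤ 54.5, so it lies inside.
All remaining points lie in this disk, and no smaller disk contains both endpoints, so this is the minimum enclosing circle.

54.5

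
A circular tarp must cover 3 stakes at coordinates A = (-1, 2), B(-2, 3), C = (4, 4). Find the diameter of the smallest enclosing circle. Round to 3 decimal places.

6.083

Side lengths²: AB² = 2, AC² = 29, BC² = 37.
Since BC² = 37 ≥ 29 + 2 = 31, the angle opposite BC is not acute, so the smallest enclosing circle has BC as diameter.
Centre = midpoint of BC = (1, 3.5), r² = 37/4 = 9.25.
Diameter = 2r = 2√(9.25) ≈ 6.083.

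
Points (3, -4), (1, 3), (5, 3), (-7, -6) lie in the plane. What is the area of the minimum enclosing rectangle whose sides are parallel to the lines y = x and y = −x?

In coordinates u = x + y, v = x − y the rectangle is axis-aligned; the map (x,y)→(u,v) scales areas by 2.
u-values: -1, 4, 8, -13; range = 8 − (-13) = 21.
v-values: 7, -2, 2, -1; range = 7 − (-2) = 9.
Area = (21 × 9) / 2 = 94.5.

94.5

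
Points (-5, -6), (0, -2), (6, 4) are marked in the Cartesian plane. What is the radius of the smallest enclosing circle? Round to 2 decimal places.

7.43

Call the three points A, B, C in the order given.
Side lengths²: AB² = 41, AC² = 221, BC² = 72.
Since AC² = 221 ≥ 72 + 41 = 113, the angle opposite AC is not acute, so the smallest enclosing circle has AC as diameter.
Centre = midpoint of AC = (0.5, -1), r² = 221/4 = 55.25.
r = √(55.25) ≈ 7.43.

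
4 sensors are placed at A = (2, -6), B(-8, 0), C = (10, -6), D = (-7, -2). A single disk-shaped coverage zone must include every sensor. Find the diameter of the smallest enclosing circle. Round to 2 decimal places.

A smallest enclosing disk is always determined by at most three of the input points on its boundary.
The farthest pair is B–C with squared distance 360. The circle on this segment as diameter has centre (1, -3) and r² = 360/4 = 90.
Check A: distance² to centre = 10 ≤ 90, so it lies inside.
All remaining points lie in this disk, and no smaller disk contains both endpoints, so this is the minimum enclosing circle.
Diameter = 2r = 2√90 ≈ 18.97.

18.97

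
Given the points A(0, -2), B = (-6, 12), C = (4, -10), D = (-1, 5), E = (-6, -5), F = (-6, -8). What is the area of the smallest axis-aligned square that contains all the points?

484

The bounding box has width 10 and height 22.
An axis-aligned square enclosing the set must have side ≥ max(width, height).
So the minimum side is max(10, 22) = 22.
Area = 22² = 484.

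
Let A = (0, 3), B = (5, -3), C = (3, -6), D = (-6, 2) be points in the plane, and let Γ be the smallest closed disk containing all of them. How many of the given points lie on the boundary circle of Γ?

A smallest enclosing disk is always determined by at most three of the input points on its boundary.
The minimum enclosing circle is determined by three boundary points: B, C, D.
Their circumcentre is (-73/86, -109/86) with r² = 137605/3698.
The farthest remaining point A is at distance² 70009/3698 ≤ 137605/3698.
The points at distance exactly r from the centre are B, C, D — 3 points.

3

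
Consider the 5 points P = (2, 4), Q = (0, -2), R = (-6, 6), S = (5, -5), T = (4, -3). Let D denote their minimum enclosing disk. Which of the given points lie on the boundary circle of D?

The minimum enclosing circle of a finite set is fixed by two of the points (as a diameter) or three (as a circumcircle).
The farthest pair is R–S with squared distance 242. The circle on this segment as diameter has centre (-0.5, 0.5) and r² = 242/4 = 60.5.
Check P: distance² to centre = 18.5 ≤ 60.5, so it lies inside.
All remaining points lie in this disk, and no smaller disk contains both endpoints, so this is the minimum enclosing circle.
The points at distance exactly r from the centre are R, S — 2 points.

R, S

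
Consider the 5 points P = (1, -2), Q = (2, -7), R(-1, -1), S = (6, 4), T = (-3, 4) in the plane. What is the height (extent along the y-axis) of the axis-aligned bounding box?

11

max y = 4, min y = -7, so height = 11.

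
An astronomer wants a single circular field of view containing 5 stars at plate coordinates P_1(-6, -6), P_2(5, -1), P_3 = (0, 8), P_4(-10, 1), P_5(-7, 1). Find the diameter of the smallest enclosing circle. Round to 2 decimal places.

The minimum enclosing circle is determined by three boundary points: P_1, P_2, P_3.
Their circumcentre is (-151/62, 47/62) with r² = 112201/1922.
The farthest remaining point P_4 is at distance² 110093/1922 ≤ 112201/1922.
Diameter = 2r = 2√(112201/1922) ≈ 15.28.

15.28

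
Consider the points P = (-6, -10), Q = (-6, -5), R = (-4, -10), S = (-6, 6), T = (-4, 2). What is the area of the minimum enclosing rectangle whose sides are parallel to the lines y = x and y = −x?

144

In coordinates u = x + y, v = x − y the rectangle is axis-aligned; the map (x,y)→(u,v) scales areas by 2.
u-values: -16, -11, -14, 0, -2; range = 0 − (-16) = 16.
v-values: 4, -1, 6, -12, -6; range = 6 − (-12) = 18.
Area = (16 × 18) / 2 = 144.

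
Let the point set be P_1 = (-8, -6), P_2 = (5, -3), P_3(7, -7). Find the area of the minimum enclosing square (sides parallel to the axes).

The bounding box has width 15 and height 4.
An axis-aligned square enclosing the set must have side ≥ max(width, height).
So the minimum side is max(15, 4) = 15.
Area = 15² = 225.

225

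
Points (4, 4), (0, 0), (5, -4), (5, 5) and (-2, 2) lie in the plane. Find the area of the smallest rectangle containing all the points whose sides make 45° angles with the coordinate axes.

In coordinates u = x + y, v = x − y the rectangle is axis-aligned; the map (x,y)→(u,v) scales areas by 2.
u-values: 8, 0, 1, 10, 0; range = 10 − 0 = 10.
v-values: 0, 0, 9, 0, -4; range = 9 − (-4) = 13.
Area = (10 × 13) / 2 = 65.

65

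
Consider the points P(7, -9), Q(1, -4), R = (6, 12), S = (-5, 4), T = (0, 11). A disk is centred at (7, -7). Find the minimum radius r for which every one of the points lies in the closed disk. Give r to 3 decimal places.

The required radius is the distance from (7, -7) to the farthest point.
Squared distances: 4, 45, 362, 265, 373.
Maximum is 373, attained at T.
r = √373 ≈ 19.313.

19.313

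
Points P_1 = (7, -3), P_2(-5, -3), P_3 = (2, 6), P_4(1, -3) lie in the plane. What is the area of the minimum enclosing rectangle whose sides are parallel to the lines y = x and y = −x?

In coordinates u = x + y, v = x − y the rectangle is axis-aligned; the map (x,y)→(u,v) scales areas by 2.
u-values: 4, -8, 8, -2; range = 8 − (-8) = 16.
v-values: 10, -2, -4, 4; range = 10 − (-4) = 14.
Area = (16 × 14) / 2 = 112.

112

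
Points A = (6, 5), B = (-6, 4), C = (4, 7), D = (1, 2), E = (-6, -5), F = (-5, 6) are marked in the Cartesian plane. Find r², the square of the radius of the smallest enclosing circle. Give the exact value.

7442/121

The minimum enclosing circle is determined by three boundary points: A, C, E.
Their circumcentre is (-5/11, 6/11) with r² = 7442/121.
The farthest remaining point F is at distance² 6100/121 ≤ 7442/121.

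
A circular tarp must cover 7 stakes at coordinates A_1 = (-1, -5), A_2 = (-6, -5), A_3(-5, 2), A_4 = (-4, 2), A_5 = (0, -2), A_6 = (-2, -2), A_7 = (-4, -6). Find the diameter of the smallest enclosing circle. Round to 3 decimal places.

The minimum enclosing circle of a finite set is fixed by two of the points (as a diameter) or three (as a circumcircle).
The minimum enclosing circle is determined by three boundary points: A_1, A_3, A_7.
Their circumcentre is (-3.7, -1.9) with r² = 16.9.
The farthest remaining point A_4 is at distance² 15.3 ≤ 16.9.
Diameter = 2r = 2√(16.9) ≈ 8.222.

8.222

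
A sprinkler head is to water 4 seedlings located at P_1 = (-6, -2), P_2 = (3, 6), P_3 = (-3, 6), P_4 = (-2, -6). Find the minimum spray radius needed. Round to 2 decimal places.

6.52

The minimum enclosing circle of a finite set is fixed by two of the points (as a diameter) or three (as a circumcircle).
The minimum enclosing circle is determined by three boundary points: P_2, P_3, P_4.
Their circumcentre is (0, 5/24) with r² = 24505/576.
The farthest remaining point P_1 is at distance² 23545/576 ≤ 24505/576.
r = √(24505/576) ≈ 6.52.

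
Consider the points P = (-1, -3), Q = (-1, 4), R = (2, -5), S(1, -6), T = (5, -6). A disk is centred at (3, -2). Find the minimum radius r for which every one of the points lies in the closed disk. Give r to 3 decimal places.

7.211

The required radius is the distance from (3, -2) to the farthest point.
Squared distances: 17, 52, 10, 20, 20.
Maximum is 52, attained at Q.
r = √52 ≈ 7.211.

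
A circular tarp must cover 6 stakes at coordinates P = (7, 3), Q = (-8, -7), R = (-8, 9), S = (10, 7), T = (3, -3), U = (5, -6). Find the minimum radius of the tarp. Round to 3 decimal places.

By Welzl's lemma the MEC is supported by two points (diametrically opposite) or three points (on a circumcircle).
The minimum enclosing circle is determined by three boundary points: Q, R, S.
Their circumcentre is (2/9, 1) with r² = 10660/81.
The farthest remaining point U is at distance² 5818/81 ≤ 10660/81.
r = √(10660/81) ≈ 11.472.

11.472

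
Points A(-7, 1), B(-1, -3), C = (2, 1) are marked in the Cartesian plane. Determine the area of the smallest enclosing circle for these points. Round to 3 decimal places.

Side lengths²: AB² = 52, AC² = 81, BC² = 25.
Since AC² = 81 ≥ 52 + 25 = 77, the angle opposite AC is not acute, so the smallest enclosing circle has AC as diameter.
Centre = midpoint of AC = (-2.5, 1), r² = 81/4 = 20.25.
Area = π·r² = π·20.25 ≈ 63.617.

63.617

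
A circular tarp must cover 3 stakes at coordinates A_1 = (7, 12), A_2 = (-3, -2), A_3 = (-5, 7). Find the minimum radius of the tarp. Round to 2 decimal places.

Side lengths²: A_1A_2² = 296, A_1A_3² = 169, A_2A_3² = 85.
Since A_1A_2² = 296 ≥ 169 + 85 = 254, the angle opposite A_1A_2 is not acute, so the smallest enclosing circle has A_1A_2 as diameter.
Centre = midpoint of A_1A_2 = (2, 5), r² = 296/4 = 74.
r = √74 ≈ 8.60.

8.60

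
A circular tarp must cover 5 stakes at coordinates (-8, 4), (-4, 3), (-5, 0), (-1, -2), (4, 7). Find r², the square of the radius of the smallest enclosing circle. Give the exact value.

76585/1922

A smallest enclosing disk is always determined by at most three of the input points on its boundary.
The minimum enclosing circle is determined by three boundary points: (-8, 4), (-1, -2), (4, 7).
Their circumcentre is (-105/62, 265/62) with r² = 76585/1922.
The farthest remaining point (-5, 0) is at distance² 56125/1922 ≤ 76585/1922.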